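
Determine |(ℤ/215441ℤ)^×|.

177408

Factor 215441: 215441 = 17 · 19 · 23 · 29.
φ(17) = 17 − 1 = 16.
φ(19) = 19 − 1 = 18.
φ(23) = 23 − 1 = 22.
φ(29) = 29 − 1 = 28.
Multiply: 16 · 18 · 22 · 28 = 177408.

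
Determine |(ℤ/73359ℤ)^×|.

38880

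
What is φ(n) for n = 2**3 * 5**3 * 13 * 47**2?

10377600

φ(2^3) = 2^3 − 2^2 = 8 − 4 = 4.
φ(5^3) = 5^2·(5−1) = 25·4 = 100.
φ(13) = 13 − 1 = 12.
φ(47^2) = 47^2 − 47^1 = 2209 − 47 = 2162.
Since φ is multiplicative, φ(28717000) = 4 · 100 · 12 · 2162 = 10377600.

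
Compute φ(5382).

1584

Prime factorization: 5382 = 2 · 3^2 · 13 · 23.
φ(5382) = 5382 · (1 − 1/2) · (1 − 1/3) · (1 − 1/13) · (1 − 1/23)
       = 5382 · 528/1794 = 1584.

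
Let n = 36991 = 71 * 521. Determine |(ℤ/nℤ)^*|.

36400

φ(36991) = 36991 · (1 − 1/71) · (1 − 1/521)
       = 36991 · 36400/36991 = 36400.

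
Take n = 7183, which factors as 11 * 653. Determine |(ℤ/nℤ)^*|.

6520

φ(11) = 11 − 1 = 10.
φ(653) = 653 − 1 = 652.
Multiply: 10 · 652 = 6520.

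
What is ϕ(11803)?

Prime factorization: 11803 = 11 · 29 · 37.
φ(11803) = 11803 · (1 − 1/11) · (1 − 1/29) · (1 − 1/37)
       = 11803 · 10080/11803 = 10080.

10080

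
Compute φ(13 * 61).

720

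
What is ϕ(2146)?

First factor: 2146 = 2 · 29 · 37.
φ(2) = 2 − 1 = 1.
φ(29) = 29 − 1 = 28.
φ(37) = 37 − 1 = 36.
Multiply: 1 · 28 · 36 = 1008.

1008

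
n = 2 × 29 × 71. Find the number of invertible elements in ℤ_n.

φ(4118) = 4118 · (1 − 1/2) · (1 − 1/29) · (1 − 1/71)
       = 4118 · 1960/4118 = 1960.

1960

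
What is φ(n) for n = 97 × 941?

90240

φ(91277) = 91277 · (1 − 1/97) · (1 − 1/941)
       = 91277 · 90240/91277 = 90240.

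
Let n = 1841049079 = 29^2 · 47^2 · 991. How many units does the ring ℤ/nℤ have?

1737988560

φ(1841049079) = 1841049079 · (1 − 1/29) · (1 − 1/47) · (1 − 1/991)
       = 1841049079 · 1275120/1350733 = 1737988560.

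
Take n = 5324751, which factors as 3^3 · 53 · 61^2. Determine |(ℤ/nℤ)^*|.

φ(3^3) = 3^3 − 3^2 = 27 − 9 = 18.
φ(53) = 53 − 1 = 52.
φ(61^2) = 61^2 − 61^1 = 3721 − 61 = 3660.
φ(5324751) = 18 × 52 × 3660 = 3425760.

3425760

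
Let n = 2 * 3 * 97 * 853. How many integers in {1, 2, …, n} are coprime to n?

163584

φ(496446) = 496446 · (1 − 1/2) · (1 − 1/3) · (1 − 1/97) · (1 − 1/853)
       = 496446 · 163584/496446 = 163584.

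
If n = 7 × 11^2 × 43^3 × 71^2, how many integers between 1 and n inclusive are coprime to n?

254733771600

φ(339473184589) = 339473184589 · (1 − 1/7) · (1 − 1/11) · (1 − 1/43) · (1 − 1/71)
       = 339473184589 · 176400/235081 = 254733771600.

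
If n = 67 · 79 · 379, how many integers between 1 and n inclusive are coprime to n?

φ(67) = 67 − 1 = 66.
φ(79) = 79 − 1 = 78.
φ(379) = 379 − 1 = 378.
Multiply: 66 · 78 · 378 = 1945944.

1945944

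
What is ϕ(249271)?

First factor: 249271 = 11 · 17 · 31 · 43.
φ(11) = 11 − 1 = 10.
φ(17) = 17 − 1 = 16.
φ(31) = 31 − 1 = 30.
φ(43) = 43 − 1 = 42.
Multiply: 10 · 16 · 30 · 42 = 201600.

201600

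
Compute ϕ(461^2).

φ(461^2) = 461^1·(461−1) = 461·460 = 212060.

212060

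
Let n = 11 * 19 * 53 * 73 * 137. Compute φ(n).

φ(11) = 11 − 1 = 10.
φ(19) = 19 − 1 = 18.
φ(53) = 53 − 1 = 52.
φ(73) = 73 − 1 = 72.
φ(137) = 137 − 1 = 136.
Multiply: 10 · 18 · 52 · 72 · 136 = 91653120.

91653120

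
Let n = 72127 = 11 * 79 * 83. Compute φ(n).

63960

φ(11) = 11 − 1 = 10.
φ(79) = 79 − 1 = 78.
φ(83) = 83 − 1 = 82.
Since φ is multiplicative, φ(72127) = 10 · 78 · 82 = 63960.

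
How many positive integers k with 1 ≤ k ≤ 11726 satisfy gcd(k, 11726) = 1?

Prime factorization: 11726 = 2 · 11 · 13 · 41.
φ(2) = 2 − 1 = 1.
φ(11) = 11 − 1 = 10.
φ(13) = 13 − 1 = 12.
φ(41) = 41 − 1 = 40.
φ(11726) = 1 × 10 × 12 × 40 = 4800.

4800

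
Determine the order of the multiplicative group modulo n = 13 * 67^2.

53064

φ(13) = 13 − 1 = 12.
φ(67^2) = 67^1·(67−1) = 67·66 = 4422.
Since φ is multiplicative, φ(58357) = 12 · 4422 = 53064.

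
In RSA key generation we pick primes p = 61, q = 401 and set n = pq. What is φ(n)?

For distinct primes, φ(pq) = (p−1)(q−1) = 60 × 400 = 24000.

24000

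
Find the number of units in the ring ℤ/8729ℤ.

7056

Prime factorization: 8729 = 7 · 29 · 43.
φ(8729) = 8729 · (1 − 1/7) · (1 − 1/29) · (1 − 1/43)
       = 8729 · 7056/8729 = 7056.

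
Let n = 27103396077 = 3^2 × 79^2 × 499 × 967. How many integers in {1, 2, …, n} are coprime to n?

17786046096

φ(3^2) = 3^2 − 3^1 = 9 − 3 = 6.
φ(79^2) = 79^1·(79−1) = 79·78 = 6162.
φ(499) = 499 − 1 = 498.
φ(967) = 967 − 1 = 966.
Multiply: 6 · 6162 · 498 · 966 = 17786046096.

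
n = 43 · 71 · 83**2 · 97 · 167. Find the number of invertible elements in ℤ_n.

318873623040

φ(340699263283) = 340699263283 · (1 − 1/43) · (1 − 1/71) · (1 − 1/83) · (1 − 1/97) · (1 − 1/167)
       = 340699263283 · 3841850880/4104810401 = 318873623040.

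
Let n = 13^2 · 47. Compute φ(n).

7176

φ(7943) = 7943 · (1 − 1/13) · (1 − 1/47)
       = 7943 · 552/611 = 7176.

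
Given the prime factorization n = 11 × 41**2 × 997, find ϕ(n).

16334400

φ(18435527) = 18435527 · (1 − 1/11) · (1 − 1/41) · (1 − 1/997)
       = 18435527 · 398400/449647 = 16334400.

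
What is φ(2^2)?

φ(2^2) = 2^2 − 2^1 = 4 − 2 = 2.

2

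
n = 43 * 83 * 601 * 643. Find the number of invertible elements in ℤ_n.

φ(1379215067) = 1379215067 · (1 − 1/43) · (1 − 1/83) · (1 − 1/601) · (1 − 1/643)
       = 1379215067 · 1326628800/1379215067 = 1326628800.

1326628800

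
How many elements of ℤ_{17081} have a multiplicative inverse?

15120

Prime factorization: 17081 = 19 * 29 * 31.
φ(17081) = 17081 · (1 − 1/19) · (1 − 1/29) · (1 − 1/31)
       = 17081 · 15120/17081 = 15120.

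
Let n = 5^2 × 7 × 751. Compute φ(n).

φ(5^2) = 5^2 − 5^1 = 25 − 5 = 20.
φ(7) = 7 − 1 = 6.
φ(751) = 751 − 1 = 750.
Multiply: 20 · 6 · 750 = 90000.

90000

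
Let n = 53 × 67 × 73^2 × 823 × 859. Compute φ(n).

12722186011392

φ(13377944552003) = 13377944552003 · (1 − 1/53) · (1 − 1/67) · (1 − 1/73) · (1 − 1/823) · (1 − 1/859)
       = 13377944552003 · 174276520704/183259514411 = 12722186011392.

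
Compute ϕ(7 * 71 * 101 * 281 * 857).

φ(12088290949) = 12088290949 · (1 − 1/7) · (1 − 1/71) · (1 − 1/101) · (1 − 1/281) · (1 − 1/857)
       = 12088290949 · 10066560000/12088290949 = 10066560000.

10066560000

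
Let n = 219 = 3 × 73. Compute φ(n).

144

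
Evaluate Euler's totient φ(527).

480

Prime factorization: 527 = 17 * 31.
φ(527) = 527 · (1 − 1/17) · (1 − 1/31)
       = 527 · 480/527 = 480.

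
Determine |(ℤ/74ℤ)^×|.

36

Factor 74: 74 = 2 * 37.
φ(74) = 74 · (1 − 1/2) · (1 − 1/37)
       = 74 · 36/74 = 36.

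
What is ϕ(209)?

180

209 = 11 · 19.
φ(209) = 209 · (1 − 1/11) · (1 − 1/19)
       = 209 · 180/209 = 180.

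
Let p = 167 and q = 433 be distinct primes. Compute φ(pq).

71712

φ(pq) = (p−1)(q−1) = 166 · 432 = 71712.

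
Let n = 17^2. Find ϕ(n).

φ(17^2) = 17^1·(17−1) = 17·16 = 272.

272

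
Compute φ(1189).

Prime factorization: 1189 = 29 · 41.
φ(1189) = 1189 · (1 − 1/29) · (1 − 1/41)
       = 1189 · 1120/1189 = 1120.

1120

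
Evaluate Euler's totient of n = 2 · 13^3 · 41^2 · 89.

292680960

φ(657381946) = 657381946 · (1 − 1/2) · (1 − 1/13) · (1 − 1/41) · (1 − 1/89)
       = 657381946 · 42240/94874 = 292680960.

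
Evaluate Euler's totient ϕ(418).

180

First factor: 418 = 2 × 11 × 19.
φ(2) = 2 − 1 = 1.
φ(11) = 11 − 1 = 10.
φ(19) = 19 − 1 = 18.
Since φ is multiplicative, φ(418) = 1 · 10 · 18 = 180.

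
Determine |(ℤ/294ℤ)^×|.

294 = 2 · 3 · 7^2.
φ(2) = 2 − 1 = 1.
φ(3) = 3 − 1 = 2.
φ(7^2) = 7^1·(7−1) = 7·6 = 42.
Since φ is multiplicative, φ(294) = 1 · 2 · 42 = 84.

84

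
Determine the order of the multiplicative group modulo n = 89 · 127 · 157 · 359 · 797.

492917128704

φ(89) = 89 − 1 = 88.
φ(127) = 127 − 1 = 126.
φ(157) = 157 − 1 = 156.
φ(359) = 359 − 1 = 358.
φ(797) = 797 − 1 = 796.
φ(507745578233) = 88 × 126 × 156 × 358 × 796 = 492917128704.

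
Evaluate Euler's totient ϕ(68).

Factor 68: 68 = 2^2 · 17.
φ(2^2) = 2^2 − 2^1 = 4 − 2 = 2.
φ(17) = 17 − 1 = 16.
φ(68) = 2 × 16 = 32.

32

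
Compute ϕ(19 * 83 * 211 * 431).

133282800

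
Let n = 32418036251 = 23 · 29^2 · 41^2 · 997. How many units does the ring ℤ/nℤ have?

29179772160

φ(32418036251) = 32418036251 · (1 − 1/23) · (1 − 1/29) · (1 − 1/41) · (1 − 1/997)
       = 32418036251 · 24541440/27264959 = 29179772160.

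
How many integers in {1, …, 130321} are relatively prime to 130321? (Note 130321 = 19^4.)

φ(19^4) = 19^3·(19−1) = 6859·18 = 123462.

123462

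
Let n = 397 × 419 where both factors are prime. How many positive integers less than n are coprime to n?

φ(397) = 397 − 1 = 396.
φ(419) = 419 − 1 = 418.
Multiply: 396 · 418 = 165528.

165528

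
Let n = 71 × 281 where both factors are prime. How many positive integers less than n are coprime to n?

19600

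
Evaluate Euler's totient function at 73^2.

5256

φ(73^2) = 73^1·(73−1) = 73·72 = 5256.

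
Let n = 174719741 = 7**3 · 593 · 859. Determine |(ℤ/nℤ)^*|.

149333184

φ(7^3) = 7^2·(7−1) = 49·6 = 294.
φ(593) = 593 − 1 = 592.
φ(859) = 859 − 1 = 858.
Multiply: 294 · 592 · 858 = 149333184.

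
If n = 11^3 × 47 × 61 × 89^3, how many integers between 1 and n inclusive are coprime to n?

φ(11^3) = 11^2·(11−1) = 121·10 = 1210.
φ(47) = 47 − 1 = 46.
φ(61) = 61 − 1 = 60.
φ(89^3) = 89^2·(89−1) = 7921·88 = 697048.
Since φ is multiplicative, φ(2690145489713) = 1210 · 46 · 60 · 697048 = 2327861500800.

2327861500800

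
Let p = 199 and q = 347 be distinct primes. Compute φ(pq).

68508

φ(69053) = 69053 · (1 − 1/199) · (1 − 1/347)
       = 69053 · 68508/69053 = 68508.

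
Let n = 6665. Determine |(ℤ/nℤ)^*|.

First factor: 6665 = 5 × 31 × 43.
φ(6665) = 6665 · (1 − 1/5) · (1 − 1/31) · (1 − 1/43)
       = 6665 · 5040/6665 = 5040.

5040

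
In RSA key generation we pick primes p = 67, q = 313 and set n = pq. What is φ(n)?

20592

φ(pq) = (p−1)(q−1) = 66 · 312 = 20592.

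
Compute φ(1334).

1334 = 2 * 23 * 29.
φ(1334) = 1334 · (1 − 1/2) · (1 − 1/23) · (1 − 1/29)
       = 1334 · 616/1334 = 616.

616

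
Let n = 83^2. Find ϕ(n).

6806

φ(6889) = 6889 · (1 − 1/83)
       = 6889 · 82/83 = 6806.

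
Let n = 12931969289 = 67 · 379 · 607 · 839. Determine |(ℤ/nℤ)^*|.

12669292944

φ(12931969289) = 12931969289 · (1 − 1/67) · (1 − 1/379) · (1 − 1/607) · (1 − 1/839)
       = 12931969289 · 12669292944/12931969289 = 12669292944.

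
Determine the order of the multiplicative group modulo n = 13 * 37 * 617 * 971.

φ(13) = 13 − 1 = 12.
φ(37) = 37 − 1 = 36.
φ(617) = 617 − 1 = 616.
φ(971) = 971 − 1 = 970.
φ(288170467) = 12 × 36 × 616 × 970 = 258128640.

258128640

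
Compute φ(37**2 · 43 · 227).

12643344

φ(37^2) = 37^2 − 37^1 = 1369 − 37 = 1332.
φ(43) = 43 − 1 = 42.
φ(227) = 227 − 1 = 226.
Since φ is multiplicative, φ(13362809) = 1332 · 42 · 226 = 12643344.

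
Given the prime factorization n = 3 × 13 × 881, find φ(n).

21120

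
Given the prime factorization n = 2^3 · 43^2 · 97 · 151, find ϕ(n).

104025600

φ(216658424) = 216658424 · (1 − 1/2) · (1 − 1/43) · (1 − 1/97) · (1 − 1/151)
       = 216658424 · 604800/1259642 = 104025600.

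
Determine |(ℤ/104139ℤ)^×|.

104139 = 3**3 · 7 · 19 · 29.
φ(3^3) = 3^2·(3−1) = 9·2 = 18.
φ(7) = 7 − 1 = 6.
φ(19) = 19 − 1 = 18.
φ(29) = 29 − 1 = 28.
Multiply: 18 · 6 · 18 · 28 = 54432.

54432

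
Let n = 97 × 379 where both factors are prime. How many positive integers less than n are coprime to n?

36288

For distinct primes, φ(pq) = (p−1)(q−1) = 96 × 378 = 36288.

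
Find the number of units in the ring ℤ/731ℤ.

672

First factor: 731 = 17 * 43.
φ(731) = 731 · (1 − 1/17) · (1 − 1/43)
       = 731 · 672/731 = 672.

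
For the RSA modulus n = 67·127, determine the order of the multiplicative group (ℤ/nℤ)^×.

φ(8509) = 8509 · (1 − 1/67) · (1 − 1/127)
       = 8509 · 8316/8509 = 8316.

8316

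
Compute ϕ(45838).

45838 = 2 · 13 · 41 · 43.
φ(45838) = 45838 · (1 − 1/2) · (1 − 1/13) · (1 − 1/41) · (1 − 1/43)
       = 45838 · 20160/45838 = 20160.

20160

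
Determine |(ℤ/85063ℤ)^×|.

71280

Prime factorization: 85063 = 11^2 · 19 · 37.
φ(11^2) = 11^2 − 11^1 = 121 − 11 = 110.
φ(19) = 19 − 1 = 18.
φ(37) = 37 − 1 = 36.
Since φ is multiplicative, φ(85063) = 110 · 18 · 36 = 71280.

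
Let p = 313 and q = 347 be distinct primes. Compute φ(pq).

107952

φ(313) = 313 − 1 = 312.
φ(347) = 347 − 1 = 346.
φ(108611) = 312 × 346 = 107952.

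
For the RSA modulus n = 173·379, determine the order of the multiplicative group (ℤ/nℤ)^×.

φ(173) = 173 − 1 = 172.
φ(379) = 379 − 1 = 378.
φ(65567) = 172 × 378 = 65016.

65016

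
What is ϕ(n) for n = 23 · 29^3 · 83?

φ(23) = 23 − 1 = 22.
φ(29^3) = 29^3 − 29^2 = 24389 − 841 = 23548.
φ(83) = 83 − 1 = 82.
Since φ is multiplicative, φ(46558601) = 22 · 23548 · 82 = 42480592.

42480592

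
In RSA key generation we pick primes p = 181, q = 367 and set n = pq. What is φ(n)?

φ(n) = (p − 1)(q − 1) = (181−1)(367−1) = 180·366 = 65880.

65880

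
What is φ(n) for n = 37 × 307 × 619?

6807888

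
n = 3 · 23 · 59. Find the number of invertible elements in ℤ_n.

φ(4071) = 4071 · (1 − 1/3) · (1 − 1/23) · (1 − 1/59)
       = 4071 · 2552/4071 = 2552.

2552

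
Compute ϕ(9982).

3960

First factor: 9982 = 2 · 7 · 23 · 31.
φ(9982) = 9982 · (1 − 1/2) · (1 − 1/7) · (1 − 1/23) · (1 − 1/31)
       = 9982 · 3960/9982 = 3960.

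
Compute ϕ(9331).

7560

Prime factorization: 9331 = 7 · 31 · 43.
φ(9331) = 9331 · (1 − 1/7) · (1 − 1/31) · (1 − 1/43)
       = 9331 · 7560/9331 = 7560.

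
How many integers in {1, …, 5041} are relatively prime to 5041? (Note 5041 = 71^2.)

φ(5041) = 5041 · (1 − 1/71)
       = 5041 · 70/71 = 4970.

4970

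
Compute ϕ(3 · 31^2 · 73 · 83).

φ(3) = 3 − 1 = 2.
φ(31^2) = 31^1·(31−1) = 31·30 = 930.
φ(73) = 73 − 1 = 72.
φ(83) = 83 − 1 = 82.
φ(17468097) = 2 × 930 × 72 × 82 = 10981440.

10981440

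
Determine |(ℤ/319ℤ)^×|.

First factor: 319 = 11 · 29.
φ(319) = 319 · (1 − 1/11) · (1 − 1/29)
       = 319 · 280/319 = 280.

280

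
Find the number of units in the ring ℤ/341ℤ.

300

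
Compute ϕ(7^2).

φ(7^2) = 7^1·(7−1) = 7·6 = 42.

42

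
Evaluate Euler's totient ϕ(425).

Factor 425: 425 = 5^2 × 17.
φ(425) = 425 · (1 − 1/5) · (1 − 1/17)
       = 425 · 64/85 = 320.

320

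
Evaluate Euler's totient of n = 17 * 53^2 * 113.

φ(17) = 17 − 1 = 16.
φ(53^2) = 53^2 − 53^1 = 2809 − 53 = 2756.
φ(113) = 113 − 1 = 112.
Since φ is multiplicative, φ(5396089) = 16 · 2756 · 112 = 4938752.

4938752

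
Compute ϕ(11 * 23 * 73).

15840

φ(11) = 11 − 1 = 10.
φ(23) = 23 − 1 = 22.
φ(73) = 73 − 1 = 72.
φ(18469) = 10 × 22 × 72 = 15840.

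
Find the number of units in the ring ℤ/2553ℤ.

2553 = 3 * 23 * 37.
φ(2553) = 2553 · (1 − 1/3) · (1 − 1/23) · (1 − 1/37)
       = 2553 · 1584/2553 = 1584.

1584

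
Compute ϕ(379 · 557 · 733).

153842976

φ(379) = 379 − 1 = 378.
φ(557) = 557 − 1 = 556.
φ(733) = 733 − 1 = 732.
Since φ is multiplicative, φ(154738499) = 378 · 556 · 732 = 153842976.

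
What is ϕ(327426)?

96800

Factor 327426: 327426 = 2 · 3 · 11^3 · 41.
φ(2) = 2 − 1 = 1.
φ(3) = 3 − 1 = 2.
φ(11^3) = 11^3 − 11^2 = 1331 − 121 = 1210.
φ(41) = 41 − 1 = 40.
Multiply: 1 · 2 · 1210 · 40 = 96800.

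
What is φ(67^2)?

4422

φ(67^2) = 67^2 − 67^1 = 4489 − 67 = 4422.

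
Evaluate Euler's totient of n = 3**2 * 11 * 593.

35520

φ(3^2) = 3^2 − 3^1 = 9 − 3 = 6.
φ(11) = 11 − 1 = 10.
φ(593) = 593 − 1 = 592.
Multiply: 6 · 10 · 592 = 35520.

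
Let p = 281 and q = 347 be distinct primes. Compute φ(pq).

φ(pq) = (p−1)(q−1) = 280 · 346 = 96880.

96880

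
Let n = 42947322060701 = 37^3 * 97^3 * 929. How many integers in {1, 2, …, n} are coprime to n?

φ(42947322060701) = 42947322060701 · (1 − 1/37) · (1 − 1/97) · (1 − 1/929)
       = 42947322060701 · 3207168/3334181 = 41311277641728.

41311277641728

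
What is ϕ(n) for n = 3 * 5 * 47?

φ(3) = 3 − 1 = 2.
φ(5) = 5 − 1 = 4.
φ(47) = 47 − 1 = 46.
Since φ is multiplicative, φ(705) = 2 · 4 · 46 = 368.

368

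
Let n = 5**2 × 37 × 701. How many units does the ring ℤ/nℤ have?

504000

φ(648425) = 648425 · (1 − 1/5) · (1 − 1/37) · (1 − 1/701)
       = 648425 · 100800/129685 = 504000.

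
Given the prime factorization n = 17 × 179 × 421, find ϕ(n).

1196160

φ(17) = 17 − 1 = 16.
φ(179) = 179 − 1 = 178.
φ(421) = 421 − 1 = 420.
Multiply: 16 · 178 · 420 = 1196160.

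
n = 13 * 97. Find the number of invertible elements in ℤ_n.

φ(1261) = 1261 · (1 − 1/13) · (1 − 1/97)
       = 1261 · 1152/1261 = 1152.

1152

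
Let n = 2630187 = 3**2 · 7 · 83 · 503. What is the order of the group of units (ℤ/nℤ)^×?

1481904

φ(2630187) = 2630187 · (1 − 1/3) · (1 − 1/7) · (1 − 1/83) · (1 − 1/503)
       = 2630187 · 493968/876729 = 1481904.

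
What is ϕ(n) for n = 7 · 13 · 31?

2160

φ(7) = 7 − 1 = 6.
φ(13) = 13 − 1 = 12.
φ(31) = 31 − 1 = 30.
Multiply: 6 · 12 · 30 = 2160.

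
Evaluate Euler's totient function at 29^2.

812

φ(29^2) = 29^2 − 29^1 = 841 − 29 = 812.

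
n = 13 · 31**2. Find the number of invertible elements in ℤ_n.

φ(13) = 13 − 1 = 12.
φ(31^2) = 31^2 − 31^1 = 961 − 31 = 930.
Since φ is multiplicative, φ(12493) = 12 · 930 = 11160.

11160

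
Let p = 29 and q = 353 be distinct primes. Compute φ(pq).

φ(pq) = (p−1)(q−1) = 28 · 352 = 9856.

9856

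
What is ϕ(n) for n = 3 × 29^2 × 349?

565152

φ(3) = 3 − 1 = 2.
φ(29^2) = 29^2 − 29^1 = 841 − 29 = 812.
φ(349) = 349 − 1 = 348.
φ(880527) = 2 × 812 × 348 = 565152.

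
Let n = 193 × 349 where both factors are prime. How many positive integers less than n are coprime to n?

φ(n) = (p − 1)(q − 1) = (193−1)(349−1) = 192·348 = 66816.

66816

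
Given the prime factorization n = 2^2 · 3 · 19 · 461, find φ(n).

φ(105108) = 105108 · (1 − 1/2) · (1 − 1/3) · (1 − 1/19) · (1 − 1/461)
       = 105108 · 16560/52554 = 33120.

33120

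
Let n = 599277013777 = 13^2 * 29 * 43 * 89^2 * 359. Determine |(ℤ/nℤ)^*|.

φ(599277013777) = 599277013777 · (1 − 1/13) · (1 − 1/29) · (1 − 1/43) · (1 − 1/89) · (1 − 1/359)
       = 599277013777 · 444584448/517957661 = 514384206336.

514384206336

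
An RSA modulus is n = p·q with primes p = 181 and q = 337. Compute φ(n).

60480

φ(pq) = (p−1)(q−1) = 180 · 336 = 60480.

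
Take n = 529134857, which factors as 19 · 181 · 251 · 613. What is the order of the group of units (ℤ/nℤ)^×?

495720000

φ(19) = 19 − 1 = 18.
φ(181) = 181 − 1 = 180.
φ(251) = 251 − 1 = 250.
φ(613) = 613 − 1 = 612.
Since φ is multiplicative, φ(529134857) = 18 · 180 · 250 · 612 = 495720000.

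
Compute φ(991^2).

φ(991^2) = 991^1·(991−1) = 991·990 = 981090.

981090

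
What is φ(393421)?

First factor: 393421 = 7^3 · 31 · 37.
φ(393421) = 393421 · (1 − 1/7) · (1 − 1/31) · (1 − 1/37)
       = 393421 · 6480/8029 = 317520.

317520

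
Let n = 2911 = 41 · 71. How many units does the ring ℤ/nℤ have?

2800

φ(2911) = 2911 · (1 − 1/41) · (1 − 1/71)
       = 2911 · 2800/2911 = 2800.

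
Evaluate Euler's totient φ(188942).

85176

First factor: 188942 = 2 · 13**3 · 43.
φ(2) = 2 − 1 = 1.
φ(13^3) = 13^3 − 13^2 = 2197 − 169 = 2028.
φ(43) = 43 − 1 = 42.
Since φ is multiplicative, φ(188942) = 1 · 2028 · 42 = 85176.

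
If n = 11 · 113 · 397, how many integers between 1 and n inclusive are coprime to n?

443520

φ(11) = 11 − 1 = 10.
φ(113) = 113 − 1 = 112.
φ(397) = 397 − 1 = 396.
Multiply: 10 · 112 · 396 = 443520.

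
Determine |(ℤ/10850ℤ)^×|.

3600

Prime factorization: 10850 = 2 · 5^2 · 7 · 31.
φ(10850) = 10850 · (1 − 1/2) · (1 − 1/5) · (1 − 1/7) · (1 − 1/31)
       = 10850 · 720/2170 = 3600.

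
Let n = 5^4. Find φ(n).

φ(5^4) = 5^4 − 5^3 = 625 − 125 = 500.

500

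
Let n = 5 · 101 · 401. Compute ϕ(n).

160000

φ(202505) = 202505 · (1 − 1/5) · (1 − 1/101) · (1 − 1/401)
       = 202505 · 160000/202505 = 160000.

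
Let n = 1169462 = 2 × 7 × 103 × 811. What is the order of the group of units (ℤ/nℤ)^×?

495720

φ(1169462) = 1169462 · (1 − 1/2) · (1 − 1/7) · (1 − 1/103) · (1 − 1/811)
       = 1169462 · 495720/1169462 = 495720.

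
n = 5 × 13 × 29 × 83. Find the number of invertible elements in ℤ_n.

φ(156455) = 156455 · (1 − 1/5) · (1 − 1/13) · (1 − 1/29) · (1 − 1/83)
       = 156455 · 110208/156455 = 110208.

110208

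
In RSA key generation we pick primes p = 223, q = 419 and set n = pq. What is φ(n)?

92796

φ(n) = (p − 1)(q − 1) = (223−1)(419−1) = 222·418 = 92796.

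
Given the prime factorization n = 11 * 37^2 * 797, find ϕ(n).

10602720

φ(12002023) = 12002023 · (1 − 1/11) · (1 − 1/37) · (1 − 1/797)
       = 12002023 · 286560/324379 = 10602720.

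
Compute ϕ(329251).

Prime factorization: 329251 = 13 × 19 × 31 × 43.
φ(13) = 13 − 1 = 12.
φ(19) = 19 − 1 = 18.
φ(31) = 31 − 1 = 30.
φ(43) = 43 − 1 = 42.
Since φ is multiplicative, φ(329251) = 12 · 18 · 30 · 42 = 272160.

272160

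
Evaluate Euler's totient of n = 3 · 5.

8

φ(3) = 3 − 1 = 2.
φ(5) = 5 − 1 = 4.
φ(15) = 2 × 4 = 8.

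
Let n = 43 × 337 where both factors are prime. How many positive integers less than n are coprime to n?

φ(43) = 43 − 1 = 42.
φ(337) = 337 − 1 = 336.
φ(14491) = 42 × 336 = 14112.

14112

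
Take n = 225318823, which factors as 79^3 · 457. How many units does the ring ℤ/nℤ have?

φ(79^3) = 79^3 − 79^2 = 493039 − 6241 = 486798.
φ(457) = 457 − 1 = 456.
Multiply: 486798 · 456 = 221979888.

221979888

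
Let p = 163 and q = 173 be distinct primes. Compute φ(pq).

27864

φ(pq) = (p−1)(q−1) = 162 · 172 = 27864.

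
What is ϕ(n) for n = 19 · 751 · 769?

10368000

φ(19) = 19 − 1 = 18.
φ(751) = 751 − 1 = 750.
φ(769) = 769 − 1 = 768.
Since φ is multiplicative, φ(10972861) = 18 · 750 · 768 = 10368000.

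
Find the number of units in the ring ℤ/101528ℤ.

101528 = 2^3 · 7^3 · 37.
φ(2^3) = 2^3 − 2^2 = 8 − 4 = 4.
φ(7^3) = 7^2·(7−1) = 49·6 = 294.
φ(37) = 37 − 1 = 36.
φ(101528) = 4 × 294 × 36 = 42336.

42336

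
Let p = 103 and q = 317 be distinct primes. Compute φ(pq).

32232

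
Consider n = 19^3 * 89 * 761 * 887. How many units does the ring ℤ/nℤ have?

385043408640

φ(412058698157) = 412058698157 · (1 − 1/19) · (1 − 1/89) · (1 − 1/761) · (1 − 1/887)
       = 412058698157 · 1066602240/1141436837 = 385043408640.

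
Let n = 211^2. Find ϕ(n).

φ(211^2) = 211^2 − 211^1 = 44521 − 211 = 44310.

44310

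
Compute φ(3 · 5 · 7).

48

φ(105) = 105 · (1 − 1/3) · (1 − 1/5) · (1 − 1/7)
       = 105 · 48/105 = 48.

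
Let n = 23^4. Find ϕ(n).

φ(279841) = 279841 · (1 − 1/23)
       = 279841 · 22/23 = 267674.

267674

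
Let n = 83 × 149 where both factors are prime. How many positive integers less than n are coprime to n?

12136

φ(83) = 83 − 1 = 82.
φ(149) = 149 − 1 = 148.
Since φ is multiplicative, φ(12367) = 82 · 148 = 12136.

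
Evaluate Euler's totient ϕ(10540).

3840

10540 = 2^2 · 5 · 17 · 31.
φ(2^2) = 2^1·(2−1) = 2·1 = 2.
φ(5) = 5 − 1 = 4.
φ(17) = 17 − 1 = 16.
φ(31) = 31 − 1 = 30.
Since φ is multiplicative, φ(10540) = 2 · 4 · 16 · 30 = 3840.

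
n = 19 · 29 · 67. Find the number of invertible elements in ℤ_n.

φ(36917) = 36917 · (1 − 1/19) · (1 − 1/29) · (1 − 1/67)
       = 36917 · 33264/36917 = 33264.

33264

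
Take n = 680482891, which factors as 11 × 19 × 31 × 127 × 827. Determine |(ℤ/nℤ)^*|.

562010400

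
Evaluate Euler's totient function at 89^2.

7832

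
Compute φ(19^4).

123462

φ(130321) = 130321 · (1 − 1/19)
       = 130321 · 18/19 = 123462.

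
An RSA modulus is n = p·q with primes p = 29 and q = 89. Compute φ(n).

2464

φ(29) = 29 − 1 = 28.
φ(89) = 89 − 1 = 88.
Since φ is multiplicative, φ(2581) = 28 · 88 = 2464.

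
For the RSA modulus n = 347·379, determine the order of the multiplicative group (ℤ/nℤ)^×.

φ(pq) = (p−1)(q−1) = 346 · 378 = 130788.

130788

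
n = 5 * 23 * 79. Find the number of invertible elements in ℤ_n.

6864

φ(5) = 5 − 1 = 4.
φ(23) = 23 − 1 = 22.
φ(79) = 79 − 1 = 78.
Since φ is multiplicative, φ(9085) = 4 · 22 · 78 = 6864.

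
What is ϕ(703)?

648

Factor 703: 703 = 19 · 37.
φ(19) = 19 − 1 = 18.
φ(37) = 37 − 1 = 36.
Since φ is multiplicative, φ(703) = 18 · 36 = 648.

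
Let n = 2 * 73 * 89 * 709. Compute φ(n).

φ(2) = 2 − 1 = 1.
φ(73) = 73 − 1 = 72.
φ(89) = 89 − 1 = 88.
φ(709) = 709 − 1 = 708.
Multiply: 1 · 72 · 88 · 708 = 4485888.

4485888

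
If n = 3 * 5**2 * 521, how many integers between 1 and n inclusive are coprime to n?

φ(3) = 3 − 1 = 2.
φ(5^2) = 5^1·(5−1) = 5·4 = 20.
φ(521) = 521 − 1 = 520.
Since φ is multiplicative, φ(39075) = 2 · 20 · 520 = 20800.

20800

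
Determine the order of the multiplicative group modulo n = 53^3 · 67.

φ(9974759) = 9974759 · (1 − 1/53) · (1 − 1/67)
       = 9974759 · 3432/3551 = 9640488.

9640488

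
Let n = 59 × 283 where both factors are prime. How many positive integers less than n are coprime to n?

φ(pq) = (p−1)(q−1) = 58 · 282 = 16356.

16356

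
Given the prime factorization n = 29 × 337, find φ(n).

φ(29) = 29 − 1 = 28.
φ(337) = 337 − 1 = 336.
Since φ is multiplicative, φ(9773) = 28 · 336 = 9408.

9408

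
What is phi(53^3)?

146068

φ(148877) = 148877 · (1 − 1/53)
       = 148877 · 52/53 = 146068.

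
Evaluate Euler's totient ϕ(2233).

1680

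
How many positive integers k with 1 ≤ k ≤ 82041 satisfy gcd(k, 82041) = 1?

49280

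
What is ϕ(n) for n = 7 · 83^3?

φ(7) = 7 − 1 = 6.
φ(83^3) = 83^3 − 83^2 = 571787 − 6889 = 564898.
Since φ is multiplicative, φ(4002509) = 6 · 564898 = 3389388.

3389388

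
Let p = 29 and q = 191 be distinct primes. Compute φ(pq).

5320

φ(n) = (p − 1)(q − 1) = (29−1)(191−1) = 28·190 = 5320.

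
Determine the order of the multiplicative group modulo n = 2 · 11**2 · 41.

4400

φ(9922) = 9922 · (1 − 1/2) · (1 − 1/11) · (1 − 1/41)
       = 9922 · 400/902 = 4400.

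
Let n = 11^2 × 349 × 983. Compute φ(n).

φ(11^2) = 11^2 − 11^1 = 121 − 11 = 110.
φ(349) = 349 − 1 = 348.
φ(983) = 983 − 1 = 982.
Multiply: 110 · 348 · 982 = 37590960.

37590960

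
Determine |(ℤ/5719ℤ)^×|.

Factor 5719: 5719 = 7 · 19 · 43.
φ(5719) = 5719 · (1 − 1/7) · (1 − 1/19) · (1 − 1/43)
       = 5719 · 4536/5719 = 4536.

4536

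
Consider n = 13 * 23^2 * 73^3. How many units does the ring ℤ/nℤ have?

φ(2675269909) = 2675269909 · (1 − 1/13) · (1 − 1/23) · (1 − 1/73)
       = 2675269909 · 19008/21827 = 2329753536.

2329753536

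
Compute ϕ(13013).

9360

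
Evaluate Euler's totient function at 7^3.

294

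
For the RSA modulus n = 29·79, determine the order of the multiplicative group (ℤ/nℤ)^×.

2184

φ(pq) = (p−1)(q−1) = 28 · 78 = 2184.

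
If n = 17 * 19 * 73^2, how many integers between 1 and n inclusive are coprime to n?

1513728

φ(1721267) = 1721267 · (1 − 1/17) · (1 − 1/19) · (1 − 1/73)
       = 1721267 · 20736/23579 = 1513728.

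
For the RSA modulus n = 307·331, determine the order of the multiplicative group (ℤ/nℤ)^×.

For distinct primes, φ(pq) = (p−1)(q−1) = 306 × 330 = 100980.

100980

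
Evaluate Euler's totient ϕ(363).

363 = 3 · 11^2.
φ(3) = 3 − 1 = 2.
φ(11^2) = 11^1·(11−1) = 11·10 = 110.
Multiply: 2 · 110 = 220.

220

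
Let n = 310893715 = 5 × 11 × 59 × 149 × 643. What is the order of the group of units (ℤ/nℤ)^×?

220437120

φ(5) = 5 − 1 = 4.
φ(11) = 11 − 1 = 10.
φ(59) = 59 − 1 = 58.
φ(149) = 149 − 1 = 148.
φ(643) = 643 − 1 = 642.
Since φ is multiplicative, φ(310893715) = 4 · 10 · 58 · 148 · 642 = 220437120.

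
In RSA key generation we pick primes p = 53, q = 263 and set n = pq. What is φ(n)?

13624

φ(n) = (p − 1)(q − 1) = (53−1)(263−1) = 52·262 = 13624.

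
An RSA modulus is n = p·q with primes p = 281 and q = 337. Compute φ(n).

94080

φ(n) = (p − 1)(q − 1) = (281−1)(337−1) = 280·336 = 94080.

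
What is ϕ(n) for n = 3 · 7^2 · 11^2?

9240

φ(3) = 3 − 1 = 2.
φ(7^2) = 7^1·(7−1) = 7·6 = 42.
φ(11^2) = 11^2 − 11^1 = 121 − 11 = 110.
Multiply: 2 · 42 · 110 = 9240.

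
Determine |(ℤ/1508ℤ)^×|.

672

Factor 1508: 1508 = 2^2 · 13 · 29.
φ(1508) = 1508 · (1 − 1/2) · (1 − 1/13) · (1 − 1/29)
       = 1508 · 336/754 = 672.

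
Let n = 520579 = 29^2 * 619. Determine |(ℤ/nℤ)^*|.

φ(520579) = 520579 · (1 − 1/29) · (1 − 1/619)
       = 520579 · 17304/17951 = 501816.

501816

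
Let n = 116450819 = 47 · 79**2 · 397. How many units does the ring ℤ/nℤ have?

φ(116450819) = 116450819 · (1 − 1/47) · (1 − 1/79) · (1 − 1/397)
       = 116450819 · 1420848/1474061 = 112246992.

112246992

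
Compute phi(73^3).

φ(73^3) = 73^3 − 73^2 = 389017 − 5329 = 383688.

383688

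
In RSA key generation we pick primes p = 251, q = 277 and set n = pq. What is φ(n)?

69000

φ(69527) = 69527 · (1 − 1/251) · (1 − 1/277)
       = 69527 · 69000/69527 = 69000.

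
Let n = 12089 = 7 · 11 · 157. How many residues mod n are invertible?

φ(12089) = 12089 · (1 − 1/7) · (1 − 1/11) · (1 − 1/157)
       = 12089 · 9360/12089 = 9360.

9360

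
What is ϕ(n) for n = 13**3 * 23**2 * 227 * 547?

126625026528

φ(13^3) = 13^2·(13−1) = 169·12 = 2028.
φ(23^2) = 23^1·(23−1) = 23·22 = 506.
φ(227) = 227 − 1 = 226.
φ(547) = 547 − 1 = 546.
Since φ is multiplicative, φ(144310825997) = 2028 · 506 · 226 · 546 = 126625026528.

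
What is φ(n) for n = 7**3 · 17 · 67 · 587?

181931904

φ(229327399) = 229327399 · (1 − 1/7) · (1 − 1/17) · (1 − 1/67) · (1 − 1/587)
       = 229327399 · 3712896/4680151 = 181931904.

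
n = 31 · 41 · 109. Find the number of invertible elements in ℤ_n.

129600

φ(31) = 31 − 1 = 30.
φ(41) = 41 − 1 = 40.
φ(109) = 109 − 1 = 108.
Multiply: 30 · 40 · 108 = 129600.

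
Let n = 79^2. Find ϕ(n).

φ(6241) = 6241 · (1 − 1/79)
       = 6241 · 78/79 = 6162.

6162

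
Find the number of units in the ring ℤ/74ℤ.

36

74 = 2 * 37.
φ(74) = 74 · (1 − 1/2) · (1 − 1/37)
       = 74 · 36/74 = 36.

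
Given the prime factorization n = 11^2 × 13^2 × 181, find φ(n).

3088800

φ(3701269) = 3701269 · (1 − 1/11) · (1 − 1/13) · (1 − 1/181)
       = 3701269 · 21600/25883 = 3088800.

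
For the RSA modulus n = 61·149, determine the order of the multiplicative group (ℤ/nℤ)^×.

8880

For distinct primes, φ(pq) = (p−1)(q−1) = 60 × 148 = 8880.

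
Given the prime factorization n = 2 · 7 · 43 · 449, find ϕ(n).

112896

φ(2) = 2 − 1 = 1.
φ(7) = 7 − 1 = 6.
φ(43) = 43 − 1 = 42.
φ(449) = 449 − 1 = 448.
Multiply: 1 · 6 · 42 · 448 = 112896.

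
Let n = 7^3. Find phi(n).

φ(343) = 343 · (1 − 1/7)
       = 343 · 6/7 = 294.

294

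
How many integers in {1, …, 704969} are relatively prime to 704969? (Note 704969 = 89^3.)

697048

φ(89^3) = 89^2·(89−1) = 7921·88 = 697048.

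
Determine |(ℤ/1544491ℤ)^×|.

First factor: 1544491 = 13^3 · 19 · 37.
φ(1544491) = 1544491 · (1 − 1/13) · (1 − 1/19) · (1 − 1/37)
       = 1544491 · 7776/9139 = 1314144.

1314144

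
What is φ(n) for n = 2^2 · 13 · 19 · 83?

35424

φ(82004) = 82004 · (1 − 1/2) · (1 − 1/13) · (1 − 1/19) · (1 − 1/83)
       = 82004 · 17712/41002 = 35424.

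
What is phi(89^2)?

7832

φ(89^2) = 89^2 − 89^1 = 7921 − 89 = 7832.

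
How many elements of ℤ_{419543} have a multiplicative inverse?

419543 = 17 · 23 · 29 · 37.
φ(419543) = 419543 · (1 − 1/17) · (1 − 1/23) · (1 − 1/29) · (1 − 1/37)
       = 419543 · 354816/419543 = 354816.

354816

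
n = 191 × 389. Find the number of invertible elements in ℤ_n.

73720

φ(74299) = 74299 · (1 − 1/191) · (1 − 1/389)
       = 74299 · 73720/74299 = 73720.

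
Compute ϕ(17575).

12960

17575 = 5^2 · 19 · 37.
φ(5^2) = 5^1·(5−1) = 5·4 = 20.
φ(19) = 19 − 1 = 18.
φ(37) = 37 − 1 = 36.
φ(17575) = 20 × 18 × 36 = 12960.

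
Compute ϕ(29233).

26400

29233 = 23 · 31 · 41.
φ(23) = 23 − 1 = 22.
φ(31) = 31 − 1 = 30.
φ(41) = 41 − 1 = 40.
φ(29233) = 22 × 30 × 40 = 26400.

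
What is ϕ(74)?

36

Factor 74: 74 = 2 × 37.
φ(74) = 74 · (1 − 1/2) · (1 − 1/37)
       = 74 · 36/74 = 36.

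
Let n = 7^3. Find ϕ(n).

294

φ(7^3) = 7^2·(7−1) = 49·6 = 294.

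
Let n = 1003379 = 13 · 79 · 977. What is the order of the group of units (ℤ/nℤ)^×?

φ(13) = 13 − 1 = 12.
φ(79) = 79 − 1 = 78.
φ(977) = 977 − 1 = 976.
Multiply: 12 · 78 · 976 = 913536.

913536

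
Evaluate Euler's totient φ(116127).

63360

Prime factorization: 116127 = 3^3 · 11 · 17 · 23.
φ(116127) = 116127 · (1 − 1/3) · (1 − 1/11) · (1 − 1/17) · (1 − 1/23)
       = 116127 · 7040/12903 = 63360.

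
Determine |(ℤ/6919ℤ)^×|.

6919 = 11 * 17 * 37.
φ(11) = 11 − 1 = 10.
φ(17) = 17 − 1 = 16.
φ(37) = 37 − 1 = 36.
Multiply: 10 · 16 · 36 = 5760.

5760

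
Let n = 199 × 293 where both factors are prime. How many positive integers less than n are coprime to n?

57816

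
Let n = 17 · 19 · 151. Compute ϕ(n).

43200

φ(17) = 17 − 1 = 16.
φ(19) = 19 − 1 = 18.
φ(151) = 151 − 1 = 150.
φ(48773) = 16 × 18 × 150 = 43200.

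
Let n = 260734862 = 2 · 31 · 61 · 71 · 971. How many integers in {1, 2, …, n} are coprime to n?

122220000

φ(260734862) = 260734862 · (1 − 1/2) · (1 − 1/31) · (1 − 1/61) · (1 − 1/71) · (1 − 1/971)
       = 260734862 · 122220000/260734862 = 122220000.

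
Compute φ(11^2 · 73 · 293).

φ(2588069) = 2588069 · (1 − 1/11) · (1 − 1/73) · (1 − 1/293)
       = 2588069 · 210240/235279 = 2312640.

2312640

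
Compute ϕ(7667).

6400

Prime factorization: 7667 = 11 × 17 × 41.
φ(11) = 11 − 1 = 10.
φ(17) = 17 − 1 = 16.
φ(41) = 41 − 1 = 40.
Multiply: 10 · 16 · 40 = 6400.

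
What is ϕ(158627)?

158627 = 7 · 17 · 31 · 43.
φ(7) = 7 − 1 = 6.
φ(17) = 17 − 1 = 16.
φ(31) = 31 − 1 = 30.
φ(43) = 43 − 1 = 42.
Multiply: 6 · 16 · 30 · 42 = 120960.

120960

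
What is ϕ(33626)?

Factor 33626: 33626 = 2 · 17 · 23 · 43.
φ(33626) = 33626 · (1 − 1/2) · (1 − 1/17) · (1 − 1/23) · (1 − 1/43)
       = 33626 · 14784/33626 = 14784.

14784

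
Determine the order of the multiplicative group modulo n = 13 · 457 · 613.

3348864

φ(3641833) = 3641833 · (1 − 1/13) · (1 − 1/457) · (1 − 1/613)
       = 3641833 · 3348864/3641833 = 3348864.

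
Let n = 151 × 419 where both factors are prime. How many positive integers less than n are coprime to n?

φ(n) = (p − 1)(q − 1) = (151−1)(419−1) = 150·418 = 62700.

62700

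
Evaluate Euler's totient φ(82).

40

First factor: 82 = 2 × 41.
φ(82) = 82 · (1 − 1/2) · (1 − 1/41)
       = 82 · 40/82 = 40.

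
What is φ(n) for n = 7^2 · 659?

φ(32291) = 32291 · (1 − 1/7) · (1 − 1/659)
       = 32291 · 3948/4613 = 27636.

27636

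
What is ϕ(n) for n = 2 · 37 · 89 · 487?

1539648

φ(2) = 2 − 1 = 1.
φ(37) = 37 − 1 = 36.
φ(89) = 89 − 1 = 88.
φ(487) = 487 − 1 = 486.
φ(3207382) = 1 × 36 × 88 × 486 = 1539648.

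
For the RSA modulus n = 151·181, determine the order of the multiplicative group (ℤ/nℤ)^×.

27000

φ(pq) = (p−1)(q−1) = 150 · 180 = 27000.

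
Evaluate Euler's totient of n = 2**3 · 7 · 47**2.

φ(123704) = 123704 · (1 − 1/2) · (1 − 1/7) · (1 − 1/47)
       = 123704 · 276/658 = 51888.

51888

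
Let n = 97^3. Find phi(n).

φ(97^3) = 97^2·(97−1) = 9409·96 = 903264.

903264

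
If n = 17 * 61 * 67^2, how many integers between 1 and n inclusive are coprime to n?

4245120

φ(17) = 17 − 1 = 16.
φ(61) = 61 − 1 = 60.
φ(67^2) = 67^2 − 67^1 = 4489 − 67 = 4422.
Since φ is multiplicative, φ(4655093) = 16 · 60 · 4422 = 4245120.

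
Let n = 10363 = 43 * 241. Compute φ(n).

10080

φ(10363) = 10363 · (1 − 1/43) · (1 − 1/241)
       = 10363 · 10080/10363 = 10080.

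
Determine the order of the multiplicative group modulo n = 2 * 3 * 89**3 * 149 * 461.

φ(2) = 2 − 1 = 1.
φ(3) = 3 − 1 = 2.
φ(89^3) = 89^3 − 89^2 = 704969 − 7921 = 697048.
φ(149) = 149 − 1 = 148.
φ(461) = 461 − 1 = 460.
Since φ is multiplicative, φ(290541693846) = 1 · 2 · 697048 · 148 · 460 = 94910055680.

94910055680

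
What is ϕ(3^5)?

φ(3^5) = 3^4·(3−1) = 81·2 = 162.

162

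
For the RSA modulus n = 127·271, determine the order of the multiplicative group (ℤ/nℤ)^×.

34020

φ(34417) = 34417 · (1 − 1/127) · (1 − 1/271)
       = 34417 · 34020/34417 = 34020.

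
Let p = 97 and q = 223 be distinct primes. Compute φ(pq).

φ(97) = 97 − 1 = 96.
φ(223) = 223 − 1 = 222.
Since φ is multiplicative, φ(21631) = 96 · 222 = 21312.

21312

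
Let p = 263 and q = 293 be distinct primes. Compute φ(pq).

76504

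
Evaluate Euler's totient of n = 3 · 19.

φ(57) = 57 · (1 − 1/3) · (1 − 1/19)
       = 57 · 36/57 = 36.

36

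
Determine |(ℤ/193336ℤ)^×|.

81120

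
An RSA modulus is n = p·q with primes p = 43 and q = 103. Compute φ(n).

4284

For distinct primes, φ(pq) = (p−1)(q−1) = 42 × 102 = 4284.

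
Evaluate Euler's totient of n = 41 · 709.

φ(41) = 41 − 1 = 40.
φ(709) = 709 − 1 = 708.
Multiply: 40 · 708 = 28320.

28320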